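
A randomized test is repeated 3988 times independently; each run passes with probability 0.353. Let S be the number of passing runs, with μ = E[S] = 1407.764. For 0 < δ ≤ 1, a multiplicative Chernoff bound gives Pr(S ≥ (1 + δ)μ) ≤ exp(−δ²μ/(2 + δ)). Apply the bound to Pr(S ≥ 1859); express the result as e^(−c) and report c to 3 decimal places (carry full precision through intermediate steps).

Write 1859 = (1 + δ)μ, so δ = 1859/1407.764 − 1 = 0.3205338…
Then the exponent is δ²μ/(2 + δ) = (1859 − μ)² / (μ·(2 + δ)) = 62.328937.

62.329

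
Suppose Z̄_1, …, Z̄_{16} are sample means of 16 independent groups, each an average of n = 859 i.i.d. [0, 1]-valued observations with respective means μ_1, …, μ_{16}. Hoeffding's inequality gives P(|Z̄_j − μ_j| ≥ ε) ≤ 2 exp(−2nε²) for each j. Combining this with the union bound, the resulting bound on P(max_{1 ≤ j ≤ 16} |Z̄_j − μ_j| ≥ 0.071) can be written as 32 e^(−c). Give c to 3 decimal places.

Union bound over the 16 events: P(max_{1 ≤ j ≤ 16} |Z̄_j − μ_j| ≥ 0.071) ≤ 16·2·exp(−2nε²) = 32 exp(−2·859·0.071²).
So c = 2·859·0.071² = 8.6604.

8.660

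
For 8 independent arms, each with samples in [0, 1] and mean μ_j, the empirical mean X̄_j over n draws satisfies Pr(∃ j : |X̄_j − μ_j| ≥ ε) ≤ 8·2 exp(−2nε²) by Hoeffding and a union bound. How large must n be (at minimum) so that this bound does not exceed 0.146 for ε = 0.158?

95

Need 2·8·exp(−2nε²) ≤ 0.146, i.e. exp(−2nε²) ≤ 0.146/16.
So 2nε² ≥ ln(16/0.146) = 4.696737.
Hence n ≥ 4.696737/(2·0.158²) = 94.070.
The smallest integer n is 95.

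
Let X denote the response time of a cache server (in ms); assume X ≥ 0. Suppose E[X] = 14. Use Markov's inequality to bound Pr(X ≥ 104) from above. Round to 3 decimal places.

0.135

Markov's inequality: for a non-negative random variable, Pr(X ≥ a) ≤ E[X]/a.
Here E[X] = 14 and a = 104, so the bound is 14/104 = 0.1346.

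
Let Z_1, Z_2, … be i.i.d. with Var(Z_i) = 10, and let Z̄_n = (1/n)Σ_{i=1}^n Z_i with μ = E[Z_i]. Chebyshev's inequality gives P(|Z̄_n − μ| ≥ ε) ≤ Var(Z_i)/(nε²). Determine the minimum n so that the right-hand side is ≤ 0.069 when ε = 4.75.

7

Require 10/(n·4.75²) ≤ 0.069, i.e. n ≥ 10/(0.069·4.75²) = 6.423.
The smallest integer n is 7.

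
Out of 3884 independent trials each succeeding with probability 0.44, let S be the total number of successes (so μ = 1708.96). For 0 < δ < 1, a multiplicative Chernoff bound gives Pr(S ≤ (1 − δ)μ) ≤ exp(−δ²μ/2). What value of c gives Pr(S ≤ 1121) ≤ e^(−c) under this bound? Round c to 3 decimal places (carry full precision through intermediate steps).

Write 1121 = (1 − δ)μ, so δ = 1 − 1121/1708.96 = 0.3440455…
Then the exponent is δ²μ/2 = (μ − 1121)²/(2μ) = 101.142496.

101.142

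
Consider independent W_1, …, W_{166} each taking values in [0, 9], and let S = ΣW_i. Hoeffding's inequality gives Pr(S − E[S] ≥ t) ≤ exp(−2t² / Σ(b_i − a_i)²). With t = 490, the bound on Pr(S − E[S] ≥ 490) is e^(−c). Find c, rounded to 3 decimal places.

Σ(b_i − a_i)² = 166·(9)² = 13446.
c = 2t²/13446 = 2·490²/13446 = 35.7132.

35.713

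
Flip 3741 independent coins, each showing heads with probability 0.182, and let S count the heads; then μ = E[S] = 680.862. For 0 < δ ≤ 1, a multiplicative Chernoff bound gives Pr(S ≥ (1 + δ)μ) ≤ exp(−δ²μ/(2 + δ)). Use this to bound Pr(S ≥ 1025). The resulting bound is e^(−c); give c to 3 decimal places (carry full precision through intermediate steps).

69.426

Write 1025 = (1 + δ)μ, so δ = 1025/680.862 − 1 = 0.5054446…
Then the exponent is δ²μ/(2 + δ) = (1025 − μ)² / (μ·(2 + δ)) = 69.425876.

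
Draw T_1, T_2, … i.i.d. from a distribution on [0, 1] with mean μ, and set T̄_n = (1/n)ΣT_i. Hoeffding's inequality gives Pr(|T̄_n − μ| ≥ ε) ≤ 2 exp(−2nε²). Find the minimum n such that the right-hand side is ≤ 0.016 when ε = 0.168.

Require 2·exp(−2nε²) ≤ 0.016, i.e. 2nε² ≥ ln(2/0.016) = 4.828314.
So n ≥ 4.828314 / (2·0.168²) = 85.536.
The smallest integer n is 86.

86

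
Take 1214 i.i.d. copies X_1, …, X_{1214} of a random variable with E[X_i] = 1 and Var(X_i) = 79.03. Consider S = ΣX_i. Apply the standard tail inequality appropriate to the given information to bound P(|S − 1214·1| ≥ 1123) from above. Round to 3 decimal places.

With mean and variance of each term known, Chebyshev's inequality bounds the deviation of the sum (or sample mean).
Var(S) = n·Var(X_i) = 1214·79.03 = 95942.42.
Chebyshev: P(|S − 1214·1| ≥ 1123) ≤ Var(S)/1123² = 95942.42/1261129 = 0.0761.

0.076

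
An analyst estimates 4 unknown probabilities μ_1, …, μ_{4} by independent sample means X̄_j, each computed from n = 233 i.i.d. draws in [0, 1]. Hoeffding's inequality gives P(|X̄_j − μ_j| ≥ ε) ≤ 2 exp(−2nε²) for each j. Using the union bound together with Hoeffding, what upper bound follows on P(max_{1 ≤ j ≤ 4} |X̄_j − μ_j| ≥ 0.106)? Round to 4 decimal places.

Per-experiment Hoeffding bound: 2·exp(−2·233·0.106²) = 2·exp(−5.23598) = 0.010643.
Union bound over 4 events: 4·0.010643 = 0.04257.

0.0426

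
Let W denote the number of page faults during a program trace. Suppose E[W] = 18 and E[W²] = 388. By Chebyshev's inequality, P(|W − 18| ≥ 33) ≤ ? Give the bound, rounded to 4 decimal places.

0.0588

Var(W) = E[W²] − (E[W])² = 388 − 324 = 64.
Chebyshev's inequality: P(|W − μ| ≥ t) ≤ Var(W)/t² = 64/1089 = 0.0588.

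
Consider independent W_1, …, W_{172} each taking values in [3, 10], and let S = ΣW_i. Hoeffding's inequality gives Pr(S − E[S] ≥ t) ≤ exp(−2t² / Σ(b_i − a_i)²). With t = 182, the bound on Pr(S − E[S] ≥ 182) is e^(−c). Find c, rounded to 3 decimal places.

Σ(b_i − a_i)² = 172·(7)² = 8428.
c = 2t²/8428 = 2·182²/8428 = 7.8605.

7.860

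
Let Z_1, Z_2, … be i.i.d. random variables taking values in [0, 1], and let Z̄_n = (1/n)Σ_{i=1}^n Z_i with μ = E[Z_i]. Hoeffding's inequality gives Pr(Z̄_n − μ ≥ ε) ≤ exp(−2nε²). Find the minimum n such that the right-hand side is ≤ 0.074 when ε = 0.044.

673

Require exp(−2nε²) ≤ 0.074, i.e. 2nε² ≥ ln(1/0.074) = 2.603690.
So n ≥ 2.603690 / (2·0.044²) = 672.441.
The smallest integer n is 673.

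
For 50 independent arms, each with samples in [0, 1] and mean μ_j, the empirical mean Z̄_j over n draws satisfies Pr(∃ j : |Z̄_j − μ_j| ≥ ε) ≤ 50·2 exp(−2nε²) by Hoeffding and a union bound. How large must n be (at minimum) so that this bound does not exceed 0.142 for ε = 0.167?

Need 2·50·exp(−2nε²) ≤ 0.142, i.e. exp(−2nε²) ≤ 0.142/100.
So 2nε² ≥ ln(100/0.142) = 6.557098.
Hence n ≥ 6.557098/(2·0.167²) = 117.557.
The smallest integer n is 118.

118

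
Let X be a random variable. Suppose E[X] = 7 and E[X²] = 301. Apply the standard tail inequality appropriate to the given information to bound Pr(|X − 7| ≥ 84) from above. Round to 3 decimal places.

0.036

The first two moments determine the variance, so Chebyshev's inequality is the sharpest standard bound available.
Var(X) = E[X²] − (E[X])² = 301 − 49 = 252.
Chebyshev's inequality: Pr(|X − μ| ≥ t) ≤ Var(X)/t² = 252/7056 = 0.0357.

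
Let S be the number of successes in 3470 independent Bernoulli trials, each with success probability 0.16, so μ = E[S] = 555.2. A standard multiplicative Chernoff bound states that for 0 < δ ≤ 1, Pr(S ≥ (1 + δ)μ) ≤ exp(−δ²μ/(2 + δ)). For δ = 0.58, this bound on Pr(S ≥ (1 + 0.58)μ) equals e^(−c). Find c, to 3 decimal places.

c = δ²μ/(2 + δ) = 0.58²·555.2/(2 + 0.58) = 72.3912.

72.391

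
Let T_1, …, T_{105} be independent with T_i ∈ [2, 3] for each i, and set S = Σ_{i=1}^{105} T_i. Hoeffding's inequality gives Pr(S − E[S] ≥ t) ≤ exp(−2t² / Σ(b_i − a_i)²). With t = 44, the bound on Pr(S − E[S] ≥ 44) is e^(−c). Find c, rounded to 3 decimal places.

Σ(b_i − a_i)² = 105·(1)² = 105.
c = 2t²/105 = 2·44²/105 = 36.8762.

36.876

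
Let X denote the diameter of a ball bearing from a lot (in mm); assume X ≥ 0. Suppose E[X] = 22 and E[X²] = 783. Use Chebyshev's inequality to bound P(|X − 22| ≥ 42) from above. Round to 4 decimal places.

0.1695

Var(X) = E[X²] − (E[X])² = 783 − 484 = 299.
Chebyshev's inequality: P(|X − μ| ≥ t) ≤ Var(X)/t² = 299/1764 = 0.1695.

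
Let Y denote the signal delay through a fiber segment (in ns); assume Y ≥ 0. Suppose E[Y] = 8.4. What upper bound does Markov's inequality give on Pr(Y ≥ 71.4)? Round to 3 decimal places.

0.118

Markov's inequality: for a non-negative random variable, Pr(Y ≥ a) ≤ E[Y]/a.
Here E[Y] = 8.4 and a = 71.4, so the bound is 8.4/71.4 = 0.1176.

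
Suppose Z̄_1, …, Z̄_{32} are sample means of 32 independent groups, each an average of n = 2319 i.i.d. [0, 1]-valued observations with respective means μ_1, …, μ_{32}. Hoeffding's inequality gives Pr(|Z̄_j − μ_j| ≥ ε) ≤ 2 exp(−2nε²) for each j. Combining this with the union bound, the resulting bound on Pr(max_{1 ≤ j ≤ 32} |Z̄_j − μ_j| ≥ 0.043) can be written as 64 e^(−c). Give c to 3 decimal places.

Union bound over the 32 events: Pr(max_{1 ≤ j ≤ 32} |Z̄_j − μ_j| ≥ 0.043) ≤ 32·2·exp(−2nε²) = 64 exp(−2·2319·0.043²).
So c = 2·2319·0.043² = 8.5757.

8.576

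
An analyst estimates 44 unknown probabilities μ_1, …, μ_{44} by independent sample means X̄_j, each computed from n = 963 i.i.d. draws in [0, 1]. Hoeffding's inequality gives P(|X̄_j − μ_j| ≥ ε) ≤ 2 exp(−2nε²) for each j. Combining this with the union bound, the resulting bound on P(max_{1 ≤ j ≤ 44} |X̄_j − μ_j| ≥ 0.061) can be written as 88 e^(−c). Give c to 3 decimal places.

7.167

Union bound over the 44 events: P(max_{1 ≤ j ≤ 44} |X̄_j − μ_j| ≥ 0.061) ≤ 44·2·exp(−2nε²) = 88 exp(−2·963·0.061²).
So c = 2·963·0.061² = 7.1666.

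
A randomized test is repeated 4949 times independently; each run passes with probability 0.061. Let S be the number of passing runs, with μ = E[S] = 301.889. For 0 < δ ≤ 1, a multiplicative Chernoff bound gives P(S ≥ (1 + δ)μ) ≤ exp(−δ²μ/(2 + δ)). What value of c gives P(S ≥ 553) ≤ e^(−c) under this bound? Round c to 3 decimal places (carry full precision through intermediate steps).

Write 553 = (1 + δ)μ, so δ = 553/301.889 − 1 = 0.8317991…
Then the exponent is δ²μ/(2 + δ) = (553 − μ)² / (μ·(2 + δ)) = 73.760142.

73.760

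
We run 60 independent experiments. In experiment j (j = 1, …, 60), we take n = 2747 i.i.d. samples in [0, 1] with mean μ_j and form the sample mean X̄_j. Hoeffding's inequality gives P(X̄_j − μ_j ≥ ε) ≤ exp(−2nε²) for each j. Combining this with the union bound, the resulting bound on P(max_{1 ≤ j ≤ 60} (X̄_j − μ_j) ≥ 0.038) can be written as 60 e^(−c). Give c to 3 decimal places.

7.933

Union bound over the 60 events: P(max_{1 ≤ j ≤ 60} (X̄_j − μ_j) ≥ 0.038) ≤ 60·exp(−2nε²) = 60 exp(−2·2747·0.038²).
So c = 2·2747·0.038² = 7.9333.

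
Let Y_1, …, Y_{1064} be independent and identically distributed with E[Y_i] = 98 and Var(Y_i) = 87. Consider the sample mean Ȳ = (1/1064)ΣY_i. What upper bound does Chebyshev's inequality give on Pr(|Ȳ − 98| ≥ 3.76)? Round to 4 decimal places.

0.0058

Var(Ȳ) = Var(Y_i)/n = 87/1064 = 0.081767.
Chebyshev: Pr(|Ȳ − 98| ≥ 3.76) ≤ Var(Ȳ)/(3.76)² = 87/(1064·3.76²) = 0.0058.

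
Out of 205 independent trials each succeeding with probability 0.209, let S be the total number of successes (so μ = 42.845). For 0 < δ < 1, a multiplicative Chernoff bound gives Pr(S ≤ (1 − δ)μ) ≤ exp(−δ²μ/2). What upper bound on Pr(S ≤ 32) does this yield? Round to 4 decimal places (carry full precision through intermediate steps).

0.2535

Write 32 = (1 − δ)μ, so δ = 1 − 32/42.845 = 0.2531217…
Then the exponent is δ²μ/2 = (μ − 32)²/(2μ) = 1.372553.
Bound = exp(−1.372553) = 0.25346.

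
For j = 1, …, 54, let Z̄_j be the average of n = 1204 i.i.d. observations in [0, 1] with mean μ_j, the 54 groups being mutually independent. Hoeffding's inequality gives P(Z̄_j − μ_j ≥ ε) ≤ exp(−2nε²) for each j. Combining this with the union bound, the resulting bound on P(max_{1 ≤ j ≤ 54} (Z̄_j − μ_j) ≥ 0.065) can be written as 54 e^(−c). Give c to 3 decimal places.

10.174

Union bound over the 54 events: P(max_{1 ≤ j ≤ 54} (Z̄_j − μ_j) ≥ 0.065) ≤ 54·exp(−2nε²) = 54 exp(−2·1204·0.065²).
So c = 2·1204·0.065² = 10.1738.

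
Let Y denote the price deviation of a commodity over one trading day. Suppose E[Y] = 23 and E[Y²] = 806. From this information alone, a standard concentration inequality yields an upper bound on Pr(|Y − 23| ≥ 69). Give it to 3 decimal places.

0.058

The first two moments determine the variance, so Chebyshev's inequality is the sharpest standard bound available.
Var(Y) = E[Y²] − (E[Y])² = 806 − 529 = 277.
Chebyshev's inequality: Pr(|Y − μ| ≥ t) ≤ Var(Y)/t² = 277/4761 = 0.0582.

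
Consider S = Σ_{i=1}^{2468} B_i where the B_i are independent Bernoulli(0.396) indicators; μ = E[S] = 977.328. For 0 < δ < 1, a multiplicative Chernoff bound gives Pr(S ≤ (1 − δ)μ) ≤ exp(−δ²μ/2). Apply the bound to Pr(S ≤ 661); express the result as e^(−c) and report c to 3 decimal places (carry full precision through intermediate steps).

Write 661 = (1 − δ)μ, so δ = 1 − 661/977.328 = 0.3236662…
Then the exponent is δ²μ/2 = (μ − 661)²/(2μ) = 51.192334.

51.192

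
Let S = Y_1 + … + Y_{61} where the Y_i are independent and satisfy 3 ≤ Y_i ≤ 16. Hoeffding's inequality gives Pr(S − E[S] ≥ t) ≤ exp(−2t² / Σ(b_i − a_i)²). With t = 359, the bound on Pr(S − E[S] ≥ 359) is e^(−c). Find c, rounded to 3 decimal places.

25.004

Σ(b_i − a_i)² = 61·(13)² = 10309.
c = 2t²/10309 = 2·359²/10309 = 25.0036.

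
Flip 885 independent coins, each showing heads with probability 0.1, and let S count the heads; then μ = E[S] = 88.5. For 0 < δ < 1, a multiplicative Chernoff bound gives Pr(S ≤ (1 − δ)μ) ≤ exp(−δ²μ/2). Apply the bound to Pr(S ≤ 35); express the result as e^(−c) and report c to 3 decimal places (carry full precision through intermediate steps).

16.171

Write 35 = (1 − δ)μ, so δ = 1 − 35/88.5 = 0.6045198…
Then the exponent is δ²μ/2 = (μ − 35)²/(2μ) = 16.170904.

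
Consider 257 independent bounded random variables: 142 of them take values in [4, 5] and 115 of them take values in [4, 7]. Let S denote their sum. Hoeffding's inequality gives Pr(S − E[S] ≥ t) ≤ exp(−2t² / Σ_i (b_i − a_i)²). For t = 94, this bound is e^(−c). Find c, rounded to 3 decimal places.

Σ(b_i − a_i)² = 142·1² + 115·3² = 1177.
c = 2t² / 1177 = 2·94² / 1177 = 15.0144.

15.014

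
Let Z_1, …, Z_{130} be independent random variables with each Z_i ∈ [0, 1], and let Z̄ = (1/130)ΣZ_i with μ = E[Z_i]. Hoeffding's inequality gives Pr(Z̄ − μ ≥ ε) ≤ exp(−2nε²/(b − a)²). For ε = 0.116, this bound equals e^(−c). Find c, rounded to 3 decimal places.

3.499

c = 2nε²/(b − a)² = 2·130·0.116² / 1² = 3.4986.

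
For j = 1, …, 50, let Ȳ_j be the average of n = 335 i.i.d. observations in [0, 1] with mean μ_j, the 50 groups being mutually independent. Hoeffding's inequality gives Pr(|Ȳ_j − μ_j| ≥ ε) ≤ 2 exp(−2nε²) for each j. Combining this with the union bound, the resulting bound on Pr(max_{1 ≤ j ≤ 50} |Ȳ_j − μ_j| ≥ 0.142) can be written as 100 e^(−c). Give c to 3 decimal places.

Union bound over the 50 events: Pr(max_{1 ≤ j ≤ 50} |Ȳ_j − μ_j| ≥ 0.142) ≤ 50·2·exp(−2nε²) = 100 exp(−2·335·0.142²).
So c = 2·335·0.142² = 13.5099.

13.510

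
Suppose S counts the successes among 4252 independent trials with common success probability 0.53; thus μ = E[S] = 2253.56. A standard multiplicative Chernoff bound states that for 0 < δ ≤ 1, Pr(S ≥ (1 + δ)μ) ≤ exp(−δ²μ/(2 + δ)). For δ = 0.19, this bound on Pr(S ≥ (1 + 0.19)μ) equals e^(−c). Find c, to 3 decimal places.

37.148

c = δ²μ/(2 + δ) = 0.19²·2253.56/(2 + 0.19) = 37.1477.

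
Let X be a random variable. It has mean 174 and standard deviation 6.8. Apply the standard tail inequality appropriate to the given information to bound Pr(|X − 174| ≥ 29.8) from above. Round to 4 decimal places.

0.0521

Mean and variance are known, so Chebyshev's inequality applies.
Chebyshev: Pr(|X − μ| ≥ t) ≤ Var(X)/t².
Var(X) = σ² = 6.8² = 46.24.
Bound = 46.24 / 888.04 = 0.0521.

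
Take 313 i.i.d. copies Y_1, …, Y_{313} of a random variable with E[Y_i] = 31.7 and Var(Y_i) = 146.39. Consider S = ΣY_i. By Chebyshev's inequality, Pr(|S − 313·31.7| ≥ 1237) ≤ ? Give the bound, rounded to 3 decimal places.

Var(S) = n·Var(Y_i) = 313·146.39 = 45820.07.
Chebyshev: Pr(|S − 313·31.7| ≥ 1237) ≤ Var(S)/1237² = 45820.07/1530169 = 0.0299.

0.030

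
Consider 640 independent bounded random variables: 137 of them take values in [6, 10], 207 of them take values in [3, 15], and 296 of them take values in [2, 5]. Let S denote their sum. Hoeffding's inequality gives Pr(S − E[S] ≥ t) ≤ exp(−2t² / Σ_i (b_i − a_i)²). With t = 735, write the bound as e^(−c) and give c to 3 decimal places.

Σ(b_i − a_i)² = 137·4² + 207·12² + 296·3² = 34664.
c = 2t² / 34664 = 2·735² / 34664 = 31.1692.

31.169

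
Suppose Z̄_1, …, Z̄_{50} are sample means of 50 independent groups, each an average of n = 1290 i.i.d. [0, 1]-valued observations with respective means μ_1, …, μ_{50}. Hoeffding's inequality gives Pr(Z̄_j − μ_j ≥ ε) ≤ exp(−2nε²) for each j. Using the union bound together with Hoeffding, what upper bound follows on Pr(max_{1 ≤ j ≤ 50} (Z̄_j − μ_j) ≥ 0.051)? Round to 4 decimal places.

0.0609

Per-experiment Hoeffding bound: exp(−2·1290·0.051²) = exp(−6.71058) = 0.001218.
Union bound over 50 events: 50·0.001218 = 0.06090.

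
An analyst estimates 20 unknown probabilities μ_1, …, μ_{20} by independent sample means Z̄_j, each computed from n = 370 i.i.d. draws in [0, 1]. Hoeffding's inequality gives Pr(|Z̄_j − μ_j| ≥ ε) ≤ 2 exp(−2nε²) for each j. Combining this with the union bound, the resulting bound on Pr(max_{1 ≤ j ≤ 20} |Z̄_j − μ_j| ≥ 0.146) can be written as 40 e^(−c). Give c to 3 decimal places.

Union bound over the 20 events: Pr(max_{1 ≤ j ≤ 20} |Z̄_j − μ_j| ≥ 0.146) ≤ 20·2·exp(−2nε²) = 40 exp(−2·370·0.146²).
So c = 2·370·0.146² = 15.7738.

15.774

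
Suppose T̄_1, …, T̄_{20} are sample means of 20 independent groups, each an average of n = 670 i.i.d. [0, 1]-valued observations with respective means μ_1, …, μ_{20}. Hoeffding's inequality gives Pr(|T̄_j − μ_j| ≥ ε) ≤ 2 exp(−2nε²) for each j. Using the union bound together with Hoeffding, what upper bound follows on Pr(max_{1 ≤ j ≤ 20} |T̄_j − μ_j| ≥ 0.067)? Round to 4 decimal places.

0.0976

Per-experiment Hoeffding bound: 2·exp(−2·670·0.067²) = 2·exp(−6.01526) = 0.0048824.
Union bound over 20 events: 20·0.0048824 = 0.09765.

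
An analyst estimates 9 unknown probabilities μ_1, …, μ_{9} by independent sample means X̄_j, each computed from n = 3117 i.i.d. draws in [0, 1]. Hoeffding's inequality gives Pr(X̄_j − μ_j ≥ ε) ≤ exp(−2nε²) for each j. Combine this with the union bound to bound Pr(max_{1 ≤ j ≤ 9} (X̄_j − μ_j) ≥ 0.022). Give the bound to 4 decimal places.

0.4404

Per-experiment Hoeffding bound: exp(−2·3117·0.022²) = exp(−3.01726) = 0.048935.
Union bound over 9 events: 9·0.048935 = 0.44042.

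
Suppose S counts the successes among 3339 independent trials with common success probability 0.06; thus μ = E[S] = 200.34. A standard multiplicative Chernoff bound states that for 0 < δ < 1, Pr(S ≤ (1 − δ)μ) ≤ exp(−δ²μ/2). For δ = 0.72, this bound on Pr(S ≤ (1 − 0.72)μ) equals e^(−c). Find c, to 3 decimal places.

c = δ²μ/2 = 0.72²·200.34/2 = 51.9281.

51.928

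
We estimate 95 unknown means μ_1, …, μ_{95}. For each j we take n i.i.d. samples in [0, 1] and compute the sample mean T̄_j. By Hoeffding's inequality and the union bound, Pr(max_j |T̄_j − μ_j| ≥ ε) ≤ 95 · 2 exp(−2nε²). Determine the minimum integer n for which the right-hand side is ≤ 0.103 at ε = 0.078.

Need 2·95·exp(−2nε²) ≤ 0.103, i.e. exp(−2nε²) ≤ 0.103/190.
So 2nε² ≥ ln(190/0.103) = 7.520050.
Hence n ≥ 7.520050/(2·0.078²) = 618.019.
The smallest integer n is 619.

619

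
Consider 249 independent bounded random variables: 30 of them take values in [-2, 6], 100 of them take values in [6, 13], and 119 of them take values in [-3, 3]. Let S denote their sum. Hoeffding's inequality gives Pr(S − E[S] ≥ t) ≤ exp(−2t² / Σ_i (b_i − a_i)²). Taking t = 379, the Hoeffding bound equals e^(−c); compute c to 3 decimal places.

Σ(b_i − a_i)² = 30·8² + 100·7² + 119·6² = 11104.
c = 2t² / 11104 = 2·379² / 11104 = 25.8719.

25.872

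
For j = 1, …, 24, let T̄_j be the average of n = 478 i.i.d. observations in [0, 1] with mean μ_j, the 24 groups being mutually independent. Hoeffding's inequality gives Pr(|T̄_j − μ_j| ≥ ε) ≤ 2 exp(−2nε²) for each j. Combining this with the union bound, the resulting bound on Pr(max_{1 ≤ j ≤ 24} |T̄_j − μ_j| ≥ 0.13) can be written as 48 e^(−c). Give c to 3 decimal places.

16.156

Union bound over the 24 events: Pr(max_{1 ≤ j ≤ 24} |T̄_j − μ_j| ≥ 0.13) ≤ 24·2·exp(−2nε²) = 48 exp(−2·478·0.13²).
So c = 2·478·0.13² = 16.1564.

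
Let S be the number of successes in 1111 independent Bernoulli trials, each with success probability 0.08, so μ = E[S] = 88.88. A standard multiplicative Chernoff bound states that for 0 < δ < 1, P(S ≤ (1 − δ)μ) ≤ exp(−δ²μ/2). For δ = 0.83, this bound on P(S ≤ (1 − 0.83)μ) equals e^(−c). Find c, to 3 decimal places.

c = δ²μ/2 = 0.83²·88.88/2 = 30.6147.

30.615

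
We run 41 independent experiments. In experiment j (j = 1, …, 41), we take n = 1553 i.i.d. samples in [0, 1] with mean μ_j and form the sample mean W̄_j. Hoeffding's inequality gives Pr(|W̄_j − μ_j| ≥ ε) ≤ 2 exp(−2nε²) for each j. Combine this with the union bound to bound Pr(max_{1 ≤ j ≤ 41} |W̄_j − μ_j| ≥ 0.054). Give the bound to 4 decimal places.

0.0096

Per-experiment Hoeffding bound: 2·exp(−2·1553·0.054²) = 2·exp(−9.05710) = 0.00023312.
Union bound over 41 events: 41·0.00023312 = 0.00956.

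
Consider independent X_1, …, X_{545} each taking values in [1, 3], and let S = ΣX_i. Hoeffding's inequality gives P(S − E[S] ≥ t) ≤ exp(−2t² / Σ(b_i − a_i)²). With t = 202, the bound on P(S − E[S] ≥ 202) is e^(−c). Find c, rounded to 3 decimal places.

Σ(b_i − a_i)² = 545·(2)² = 2180.
c = 2t²/2180 = 2·202²/2180 = 37.4349.

37.435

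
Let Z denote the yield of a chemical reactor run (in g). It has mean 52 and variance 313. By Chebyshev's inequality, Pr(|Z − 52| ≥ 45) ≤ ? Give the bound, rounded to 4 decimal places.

Chebyshev: Pr(|Z − μ| ≥ t) ≤ Var(Z)/t².
Bound = 313 / 2025 = 0.1546.

0.1546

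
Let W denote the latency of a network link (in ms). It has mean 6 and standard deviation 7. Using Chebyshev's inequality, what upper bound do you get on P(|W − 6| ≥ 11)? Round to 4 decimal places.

Chebyshev: P(|W − μ| ≥ t) ≤ Var(W)/t².
Var(W) = σ² = 7² = 49.
Bound = 49 / 121 = 0.4050.

0.4050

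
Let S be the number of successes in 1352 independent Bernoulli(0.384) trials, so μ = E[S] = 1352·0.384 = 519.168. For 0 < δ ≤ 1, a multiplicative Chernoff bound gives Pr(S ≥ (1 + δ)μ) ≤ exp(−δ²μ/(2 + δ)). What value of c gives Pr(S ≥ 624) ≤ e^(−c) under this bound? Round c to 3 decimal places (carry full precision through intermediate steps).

9.613

Write 624 = (1 + δ)μ, so δ = 624/519.168 − 1 = 0.2019231…
Then the exponent is δ²μ/(2 + δ) = (624 − μ)² / (μ·(2 + δ)) = 9.613415.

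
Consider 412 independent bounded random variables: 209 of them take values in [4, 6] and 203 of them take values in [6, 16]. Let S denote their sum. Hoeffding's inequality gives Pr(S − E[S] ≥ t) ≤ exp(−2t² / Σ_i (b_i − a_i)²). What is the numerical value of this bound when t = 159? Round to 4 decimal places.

Σ(b_i − a_i)² = 209·2² + 203·10² = 21136.
Exponent = 2·159² / 21136 = 2.39222.
Bound = exp(−2.39222) = 0.09143.

0.0914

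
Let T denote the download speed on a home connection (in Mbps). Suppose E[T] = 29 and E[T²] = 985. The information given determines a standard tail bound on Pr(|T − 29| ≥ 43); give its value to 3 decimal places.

0.078

The first two moments determine the variance, so Chebyshev's inequality is the sharpest standard bound available.
Var(T) = E[T²] − (E[T])² = 985 − 841 = 144.
Chebyshev's inequality: Pr(|T − μ| ≥ t) ≤ Var(T)/t² = 144/1849 = 0.0779.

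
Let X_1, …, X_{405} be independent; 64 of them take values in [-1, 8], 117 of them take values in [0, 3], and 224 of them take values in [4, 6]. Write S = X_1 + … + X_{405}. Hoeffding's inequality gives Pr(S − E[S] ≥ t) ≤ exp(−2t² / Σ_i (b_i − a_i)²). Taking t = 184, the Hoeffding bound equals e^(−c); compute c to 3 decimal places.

9.493

Σ(b_i − a_i)² = 64·9² + 117·3² + 224·2² = 7133.
c = 2t² / 7133 = 2·184² / 7133 = 9.4928.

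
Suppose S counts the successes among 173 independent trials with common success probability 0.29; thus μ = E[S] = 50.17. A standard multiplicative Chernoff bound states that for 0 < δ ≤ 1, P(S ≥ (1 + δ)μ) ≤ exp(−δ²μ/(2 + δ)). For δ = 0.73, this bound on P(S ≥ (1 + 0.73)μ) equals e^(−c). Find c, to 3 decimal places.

c = δ²μ/(2 + δ) = 0.73²·50.17/(2 + 0.73) = 9.7933.

9.793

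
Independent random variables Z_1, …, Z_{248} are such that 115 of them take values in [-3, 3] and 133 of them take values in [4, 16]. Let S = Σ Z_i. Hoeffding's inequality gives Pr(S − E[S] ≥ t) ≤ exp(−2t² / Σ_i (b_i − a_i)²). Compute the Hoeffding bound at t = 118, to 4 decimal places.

Σ(b_i − a_i)² = 115·6² + 133·12² = 23292.
Exponent = 2·118² / 23292 = 1.19560.
Bound = exp(−1.19560) = 0.30252.

0.3025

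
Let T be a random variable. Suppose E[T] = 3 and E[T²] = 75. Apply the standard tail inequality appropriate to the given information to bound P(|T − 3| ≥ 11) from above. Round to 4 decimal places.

The first two moments determine the variance, so Chebyshev's inequality is the sharpest standard bound available.
Var(T) = E[T²] − (E[T])² = 75 − 9 = 66.
Chebyshev's inequality: P(|T − μ| ≥ t) ≤ Var(T)/t² = 66/121 = 0.5455.

0.5455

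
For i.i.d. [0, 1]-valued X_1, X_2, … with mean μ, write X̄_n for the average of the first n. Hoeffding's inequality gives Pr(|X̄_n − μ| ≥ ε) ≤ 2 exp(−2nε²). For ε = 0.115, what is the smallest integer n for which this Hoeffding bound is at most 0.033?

156

Require 2·exp(−2nε²) ≤ 0.033, i.e. 2nε² ≥ ln(2/0.033) = 4.104395.
So n ≥ 4.104395 / (2·0.115²) = 155.176.
The smallest integer n is 156.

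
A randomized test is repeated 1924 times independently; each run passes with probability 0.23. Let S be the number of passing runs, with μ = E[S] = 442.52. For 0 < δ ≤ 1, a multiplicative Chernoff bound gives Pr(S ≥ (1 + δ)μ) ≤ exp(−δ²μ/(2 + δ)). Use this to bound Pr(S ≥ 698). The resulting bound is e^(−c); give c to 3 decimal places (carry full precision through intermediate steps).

57.228

Write 698 = (1 + δ)μ, so δ = 698/442.52 − 1 = 0.5773298…
Then the exponent is δ²μ/(2 + δ) = (698 − μ)² / (μ·(2 + δ)) = 57.228308.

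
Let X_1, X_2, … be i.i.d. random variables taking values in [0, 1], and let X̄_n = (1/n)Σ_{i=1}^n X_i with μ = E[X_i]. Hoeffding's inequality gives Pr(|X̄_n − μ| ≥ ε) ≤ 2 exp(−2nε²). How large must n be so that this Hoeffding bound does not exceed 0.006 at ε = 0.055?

961

Require 2·exp(−2nε²) ≤ 0.006, i.e. 2nε² ≥ ln(2/0.006) = 5.809143.
So n ≥ 5.809143 / (2·0.055²) = 960.189.
The smallest integer n is 961.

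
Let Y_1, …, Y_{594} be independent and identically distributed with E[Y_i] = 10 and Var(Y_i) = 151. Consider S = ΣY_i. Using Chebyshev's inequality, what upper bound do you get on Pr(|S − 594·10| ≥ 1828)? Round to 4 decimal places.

0.0268

Var(S) = n·Var(Y_i) = 594·151 = 89694.
Chebyshev: Pr(|S − 594·10| ≥ 1828) ≤ Var(S)/1828² = 89694/3341584 = 0.0268.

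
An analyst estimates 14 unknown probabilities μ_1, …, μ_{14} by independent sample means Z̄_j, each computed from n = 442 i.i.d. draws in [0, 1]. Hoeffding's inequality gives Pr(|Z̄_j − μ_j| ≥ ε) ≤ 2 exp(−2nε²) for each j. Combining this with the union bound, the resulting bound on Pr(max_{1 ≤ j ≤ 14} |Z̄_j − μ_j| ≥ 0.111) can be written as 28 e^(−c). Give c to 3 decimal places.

Union bound over the 14 events: Pr(max_{1 ≤ j ≤ 14} |Z̄_j − μ_j| ≥ 0.111) ≤ 14·2·exp(−2nε²) = 28 exp(−2·442·0.111²).
So c = 2·442·0.111² = 10.8918.

10.892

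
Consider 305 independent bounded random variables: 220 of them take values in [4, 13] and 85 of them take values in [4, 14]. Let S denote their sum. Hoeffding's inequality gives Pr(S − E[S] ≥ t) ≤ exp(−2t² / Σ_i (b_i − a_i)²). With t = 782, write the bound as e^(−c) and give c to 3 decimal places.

Σ(b_i − a_i)² = 220·9² + 85·10² = 26320.
c = 2t² / 26320 = 2·782² / 26320 = 46.4684.

46.468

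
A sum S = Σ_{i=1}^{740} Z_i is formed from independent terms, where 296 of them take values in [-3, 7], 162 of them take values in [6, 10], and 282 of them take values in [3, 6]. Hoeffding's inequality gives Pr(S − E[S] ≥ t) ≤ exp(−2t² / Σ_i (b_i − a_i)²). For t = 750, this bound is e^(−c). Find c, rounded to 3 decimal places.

32.393

Σ(b_i − a_i)² = 296·10² + 162·4² + 282·3² = 34730.
c = 2t² / 34730 = 2·750² / 34730 = 32.3927.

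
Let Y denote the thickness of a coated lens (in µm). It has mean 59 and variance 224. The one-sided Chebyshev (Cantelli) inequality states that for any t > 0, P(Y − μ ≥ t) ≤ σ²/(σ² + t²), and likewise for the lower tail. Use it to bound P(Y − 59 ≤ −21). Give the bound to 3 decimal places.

Here σ² = 224 and t = 21, so σ² + t² = 665.
Cantelli's bound: 224/665 = 0.3368.

0.337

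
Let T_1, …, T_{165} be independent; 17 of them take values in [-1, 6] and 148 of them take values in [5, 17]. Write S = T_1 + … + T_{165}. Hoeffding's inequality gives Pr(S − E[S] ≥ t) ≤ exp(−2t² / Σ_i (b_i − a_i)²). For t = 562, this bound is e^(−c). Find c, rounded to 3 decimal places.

Σ(b_i − a_i)² = 17·7² + 148·12² = 22145.
c = 2t² / 22145 = 2·562² / 22145 = 28.5251.

28.525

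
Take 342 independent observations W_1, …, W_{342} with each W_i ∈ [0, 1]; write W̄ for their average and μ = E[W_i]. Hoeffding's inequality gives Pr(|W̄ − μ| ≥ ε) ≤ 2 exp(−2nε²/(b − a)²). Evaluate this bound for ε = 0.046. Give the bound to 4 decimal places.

Exponent: 2nε²/(b − a)² = 2·342·0.046² / 1² = 1.44734.
Bound = 2·exp(−1.44734) = 0.47039.

0.4704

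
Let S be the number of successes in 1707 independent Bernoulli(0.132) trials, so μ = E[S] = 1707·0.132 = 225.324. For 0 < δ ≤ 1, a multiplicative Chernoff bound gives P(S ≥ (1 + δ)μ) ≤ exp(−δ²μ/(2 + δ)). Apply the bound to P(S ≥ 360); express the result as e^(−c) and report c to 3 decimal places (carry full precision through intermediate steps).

Write 360 = (1 + δ)μ, so δ = 360/225.324 − 1 = 0.5976993…
Then the exponent is δ²μ/(2 + δ) = (360 − μ)² / (μ·(2 + δ)) = 30.987325.

30.987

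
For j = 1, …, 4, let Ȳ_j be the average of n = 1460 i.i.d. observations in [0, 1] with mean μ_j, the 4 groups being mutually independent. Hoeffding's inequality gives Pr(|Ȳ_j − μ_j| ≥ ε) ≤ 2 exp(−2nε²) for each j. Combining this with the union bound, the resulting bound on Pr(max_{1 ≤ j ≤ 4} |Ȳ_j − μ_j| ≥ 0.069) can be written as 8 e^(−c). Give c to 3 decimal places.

13.902

Union bound over the 4 events: Pr(max_{1 ≤ j ≤ 4} |Ȳ_j − μ_j| ≥ 0.069) ≤ 4·2·exp(−2nε²) = 8 exp(−2·1460·0.069²).
So c = 2·1460·0.069² = 13.9021.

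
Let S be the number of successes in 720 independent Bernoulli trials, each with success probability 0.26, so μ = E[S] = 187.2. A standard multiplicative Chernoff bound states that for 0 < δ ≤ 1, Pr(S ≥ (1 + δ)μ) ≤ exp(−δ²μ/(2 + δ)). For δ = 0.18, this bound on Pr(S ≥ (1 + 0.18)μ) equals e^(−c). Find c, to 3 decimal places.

2.782

c = δ²μ/(2 + δ) = 0.18²·187.2/(2 + 0.18) = 2.7822.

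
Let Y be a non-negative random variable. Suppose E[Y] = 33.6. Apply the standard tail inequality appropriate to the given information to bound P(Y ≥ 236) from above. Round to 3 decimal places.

0.142

Only the mean of a non-negative variable is known, so Markov's inequality is the applicable tail bound.
Markov's inequality: for a non-negative random variable, P(Y ≥ a) ≤ E[Y]/a.
Here E[Y] = 33.6 and a = 236, so the bound is 33.6/236 = 0.1424.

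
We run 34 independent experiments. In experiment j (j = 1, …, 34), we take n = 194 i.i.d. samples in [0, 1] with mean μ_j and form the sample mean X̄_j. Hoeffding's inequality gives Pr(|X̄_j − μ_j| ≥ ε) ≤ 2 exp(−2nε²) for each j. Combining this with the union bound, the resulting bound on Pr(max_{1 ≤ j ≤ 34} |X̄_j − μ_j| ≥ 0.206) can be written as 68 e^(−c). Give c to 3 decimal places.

16.465

Union bound over the 34 events: Pr(max_{1 ≤ j ≤ 34} |X̄_j − μ_j| ≥ 0.206) ≤ 34·2·exp(−2nε²) = 68 exp(−2·194·0.206²).
So c = 2·194·0.206² = 16.4652.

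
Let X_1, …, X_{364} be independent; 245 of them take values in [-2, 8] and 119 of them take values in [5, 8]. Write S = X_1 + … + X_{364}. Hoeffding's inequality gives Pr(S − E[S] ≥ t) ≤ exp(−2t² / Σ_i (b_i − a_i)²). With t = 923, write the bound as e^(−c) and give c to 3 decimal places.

Σ(b_i − a_i)² = 245·10² + 119·3² = 25571.
c = 2t² / 25571 = 2·923² / 25571 = 66.6324.

66.632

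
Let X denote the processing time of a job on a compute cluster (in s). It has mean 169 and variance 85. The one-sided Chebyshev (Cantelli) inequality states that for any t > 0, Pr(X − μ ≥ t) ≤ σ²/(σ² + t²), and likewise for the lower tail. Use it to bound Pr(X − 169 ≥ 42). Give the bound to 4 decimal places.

Here σ² = 85 and t = 42, so σ² + t² = 1849.
Cantelli's bound: 85/1849 = 0.0460.

0.0460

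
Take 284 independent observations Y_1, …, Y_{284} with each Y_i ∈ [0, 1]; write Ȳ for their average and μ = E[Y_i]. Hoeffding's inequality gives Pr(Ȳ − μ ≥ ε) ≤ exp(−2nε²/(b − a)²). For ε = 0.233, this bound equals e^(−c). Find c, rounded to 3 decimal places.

30.836

c = 2nε²/(b − a)² = 2·284·0.233² / 1² = 30.8362.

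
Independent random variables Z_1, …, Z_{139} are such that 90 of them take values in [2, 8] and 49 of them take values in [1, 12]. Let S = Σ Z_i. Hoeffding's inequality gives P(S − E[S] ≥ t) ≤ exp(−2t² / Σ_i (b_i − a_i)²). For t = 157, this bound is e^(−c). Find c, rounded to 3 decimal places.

Σ(b_i − a_i)² = 90·6² + 49·11² = 9169.
c = 2t² / 9169 = 2·157² / 9169 = 5.3766.

5.377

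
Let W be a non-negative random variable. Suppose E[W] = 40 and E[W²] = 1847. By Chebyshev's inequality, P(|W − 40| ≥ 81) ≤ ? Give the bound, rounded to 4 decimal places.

0.0376

Var(W) = E[W²] − (E[W])² = 1847 − 1600 = 247.
Chebyshev's inequality: P(|W − μ| ≥ t) ≤ Var(W)/t² = 247/6561 = 0.0376.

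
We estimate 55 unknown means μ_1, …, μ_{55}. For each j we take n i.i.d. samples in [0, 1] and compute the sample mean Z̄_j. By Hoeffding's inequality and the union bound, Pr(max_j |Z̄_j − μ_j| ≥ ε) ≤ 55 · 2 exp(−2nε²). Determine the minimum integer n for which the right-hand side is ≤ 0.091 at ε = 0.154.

Need 2·55·exp(−2nε²) ≤ 0.091, i.e. exp(−2nε²) ≤ 0.091/110.
So 2nε² ≥ ln(110/0.091) = 7.097376.
Hence n ≥ 7.097376/(2·0.154²) = 149.633.
The smallest integer n is 150.

150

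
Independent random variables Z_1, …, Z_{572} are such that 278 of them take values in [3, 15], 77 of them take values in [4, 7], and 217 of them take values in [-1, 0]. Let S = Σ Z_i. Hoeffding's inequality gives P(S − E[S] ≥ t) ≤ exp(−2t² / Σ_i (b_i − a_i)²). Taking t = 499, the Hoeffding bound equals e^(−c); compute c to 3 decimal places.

Σ(b_i − a_i)² = 278·12² + 77·3² + 217·1² = 40942.
c = 2t² / 40942 = 2·499² / 40942 = 12.1636.

12.164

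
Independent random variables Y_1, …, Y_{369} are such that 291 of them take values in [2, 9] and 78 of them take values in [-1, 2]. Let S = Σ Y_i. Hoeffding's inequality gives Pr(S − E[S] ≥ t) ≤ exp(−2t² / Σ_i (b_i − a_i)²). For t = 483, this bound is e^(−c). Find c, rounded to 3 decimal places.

31.186

Σ(b_i − a_i)² = 291·7² + 78·3² = 14961.
c = 2t² / 14961 = 2·483² / 14961 = 31.1863.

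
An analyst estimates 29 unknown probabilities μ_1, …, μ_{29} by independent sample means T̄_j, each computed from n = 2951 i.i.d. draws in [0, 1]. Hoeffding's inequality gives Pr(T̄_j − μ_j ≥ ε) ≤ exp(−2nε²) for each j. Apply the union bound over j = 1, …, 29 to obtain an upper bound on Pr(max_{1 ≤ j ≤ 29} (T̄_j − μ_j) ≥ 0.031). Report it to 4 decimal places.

0.0998

Per-experiment Hoeffding bound: exp(−2·2951·0.031²) = exp(−5.67182) = 0.0034416.
Union bound over 29 events: 29·0.0034416 = 0.09981.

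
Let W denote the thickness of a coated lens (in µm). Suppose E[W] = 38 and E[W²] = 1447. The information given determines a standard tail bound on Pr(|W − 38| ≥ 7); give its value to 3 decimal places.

0.061

The first two moments determine the variance, so Chebyshev's inequality is the sharpest standard bound available.
Var(W) = E[W²] − (E[W])² = 1447 − 1444 = 3.
Chebyshev's inequality: Pr(|W − μ| ≥ t) ≤ Var(W)/t² = 3/49 = 0.0612.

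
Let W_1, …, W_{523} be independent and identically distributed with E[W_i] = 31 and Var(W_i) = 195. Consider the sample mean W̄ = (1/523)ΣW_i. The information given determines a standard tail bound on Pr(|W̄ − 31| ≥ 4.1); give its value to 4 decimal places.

0.0222

With mean and variance of each term known, Chebyshev's inequality bounds the deviation of the sum (or sample mean).
Var(W̄) = Var(W_i)/n = 195/523 = 0.37285.
Chebyshev: Pr(|W̄ − 31| ≥ 4.1) ≤ Var(W̄)/(4.1)² = 195/(523·4.1²) = 0.0222.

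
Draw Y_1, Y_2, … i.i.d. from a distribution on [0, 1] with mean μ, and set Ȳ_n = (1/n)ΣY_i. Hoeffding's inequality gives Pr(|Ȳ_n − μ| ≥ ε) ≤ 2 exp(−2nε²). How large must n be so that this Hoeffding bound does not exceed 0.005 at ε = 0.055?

991

Require 2·exp(−2nε²) ≤ 0.005, i.e. 2nε² ≥ ln(2/0.005) = 5.991465.
So n ≥ 5.991465 / (2·0.055²) = 990.325.
The smallest integer n is 991.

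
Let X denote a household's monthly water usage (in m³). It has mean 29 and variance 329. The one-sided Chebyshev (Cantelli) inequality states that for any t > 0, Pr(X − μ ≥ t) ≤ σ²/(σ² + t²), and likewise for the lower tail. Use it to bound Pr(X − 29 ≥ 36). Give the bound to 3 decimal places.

Here σ² = 329 and t = 36, so σ² + t² = 1625.
Cantelli's bound: 329/1625 = 0.2025.

0.202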